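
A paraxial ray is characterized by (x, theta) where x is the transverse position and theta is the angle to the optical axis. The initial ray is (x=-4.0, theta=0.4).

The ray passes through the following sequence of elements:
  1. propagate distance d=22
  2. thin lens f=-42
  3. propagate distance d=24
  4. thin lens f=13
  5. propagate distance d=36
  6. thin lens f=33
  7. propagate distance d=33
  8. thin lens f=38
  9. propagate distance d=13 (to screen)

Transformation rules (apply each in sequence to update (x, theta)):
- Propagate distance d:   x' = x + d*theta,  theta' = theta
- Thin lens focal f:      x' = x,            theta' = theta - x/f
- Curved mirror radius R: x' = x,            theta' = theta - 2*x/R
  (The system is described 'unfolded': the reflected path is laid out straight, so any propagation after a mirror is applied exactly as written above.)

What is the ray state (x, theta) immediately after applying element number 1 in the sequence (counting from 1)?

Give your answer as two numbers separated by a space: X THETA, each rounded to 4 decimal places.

Initial: x=-4.0000 theta=0.4000
After 1 (propagate distance d=22): x=4.8000 theta=0.4000
Rounded to 4 decimal places: x = 4.8000, theta = 0.4000

Answer: 4.8000 0.4000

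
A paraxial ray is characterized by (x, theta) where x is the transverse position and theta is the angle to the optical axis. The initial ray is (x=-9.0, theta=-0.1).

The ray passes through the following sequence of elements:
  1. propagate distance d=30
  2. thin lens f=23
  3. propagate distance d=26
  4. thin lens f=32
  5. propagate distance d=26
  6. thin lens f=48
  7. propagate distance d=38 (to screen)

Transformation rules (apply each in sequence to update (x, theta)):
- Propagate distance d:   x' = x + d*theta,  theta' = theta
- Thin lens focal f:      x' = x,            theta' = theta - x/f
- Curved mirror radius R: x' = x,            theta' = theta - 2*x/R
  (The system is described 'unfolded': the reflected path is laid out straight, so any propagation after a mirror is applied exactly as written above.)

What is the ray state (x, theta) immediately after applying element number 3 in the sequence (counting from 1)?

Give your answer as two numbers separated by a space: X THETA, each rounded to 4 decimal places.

Answer: -1.0348 0.4217

Derivation:
Initial: x=-9.0000 theta=-0.1000
After 1 (propagate distance d=30): x=-12.0000 theta=-0.1000
After 2 (thin lens f=23): x=-12.0000 theta=97/230 (≈0.4217)
After 3 (propagate distance d=26): x=-119/115 (≈-1.0348) theta=97/230 (≈0.4217)
Rounded to 4 decimal places: x = -1.0348, theta = 0.4217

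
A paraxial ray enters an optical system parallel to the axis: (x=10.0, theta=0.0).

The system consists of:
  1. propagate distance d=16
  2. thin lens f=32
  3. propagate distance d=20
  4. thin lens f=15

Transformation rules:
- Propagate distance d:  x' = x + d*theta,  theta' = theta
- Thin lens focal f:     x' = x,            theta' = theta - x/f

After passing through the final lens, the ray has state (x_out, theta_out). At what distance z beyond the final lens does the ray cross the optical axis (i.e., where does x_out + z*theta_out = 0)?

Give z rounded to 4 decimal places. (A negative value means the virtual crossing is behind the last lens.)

Answer: 6.6667

Derivation:
Initial: x=10.0000 theta=0.0000
After 1 (propagate distance d=16): x=10.0000 theta=0.0000
After 2 (thin lens f=32): x=10.0000 theta=-0.3125
After 3 (propagate distance d=20): x=3.7500 theta=-0.3125
After 4 (thin lens f=15): x=3.7500 theta=-0.5625
z_focus = -x_out/theta_out = -(3.7500)/(-0.5625) = 20/3 ≈ 6.6667
Rounded to 4 decimal places: z = 6.6667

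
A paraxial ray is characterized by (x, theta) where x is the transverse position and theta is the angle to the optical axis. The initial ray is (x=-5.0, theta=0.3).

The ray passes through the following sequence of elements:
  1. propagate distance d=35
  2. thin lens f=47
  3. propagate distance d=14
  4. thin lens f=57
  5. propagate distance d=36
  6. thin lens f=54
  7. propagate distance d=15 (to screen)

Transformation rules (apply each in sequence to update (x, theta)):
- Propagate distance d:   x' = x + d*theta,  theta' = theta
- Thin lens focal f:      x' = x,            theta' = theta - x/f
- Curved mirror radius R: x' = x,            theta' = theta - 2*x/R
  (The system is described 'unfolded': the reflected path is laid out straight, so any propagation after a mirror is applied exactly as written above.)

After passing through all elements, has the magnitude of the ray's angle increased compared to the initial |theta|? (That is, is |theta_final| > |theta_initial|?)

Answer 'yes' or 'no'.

Initial: x=-5.0000 theta=0.3000
After 1 (propagate distance d=35): x=5.5000 theta=0.3000
After 2 (thin lens f=47): x=5.5000 theta=43/235 (≈0.1830)
After 3 (propagate distance d=14): x=3789/470 (≈8.0617) theta=43/235 (≈0.1830)
After 4 (thin lens f=57): x=3789/470 (≈8.0617) theta=371/8930 (≈0.0415)
After 5 (propagate distance d=36): x=85347/8930 (≈9.5573) theta=371/8930 (≈0.0415)
After 6 (thin lens f=54): x=85347/8930 (≈9.5573) theta=-2419/17860 (≈-0.1354)
After 7 (propagate distance d=15 (to screen)): x=134409/17860 (≈7.5257) theta=-2419/17860 (≈-0.1354)
|theta_initial|=0.3000 |theta_final|=2419/17860 (≈0.1354) -> not increased

Answer: no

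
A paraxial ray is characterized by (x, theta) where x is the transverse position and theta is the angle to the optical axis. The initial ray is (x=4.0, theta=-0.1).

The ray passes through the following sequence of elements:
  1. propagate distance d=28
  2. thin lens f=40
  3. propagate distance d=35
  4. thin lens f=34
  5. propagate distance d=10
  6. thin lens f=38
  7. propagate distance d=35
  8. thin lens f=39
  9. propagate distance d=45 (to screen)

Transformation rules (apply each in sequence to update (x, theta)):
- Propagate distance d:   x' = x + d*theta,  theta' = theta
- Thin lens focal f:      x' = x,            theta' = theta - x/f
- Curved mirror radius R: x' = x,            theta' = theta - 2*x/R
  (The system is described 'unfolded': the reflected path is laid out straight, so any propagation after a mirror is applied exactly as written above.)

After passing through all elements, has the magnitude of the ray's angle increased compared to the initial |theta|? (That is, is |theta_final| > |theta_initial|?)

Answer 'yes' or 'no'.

Answer: yes

Derivation:
Initial: x=4.0000 theta=-0.1000
After 1 (propagate distance d=28): x=1.2000 theta=-0.1000
After 2 (thin lens f=40): x=1.2000 theta=-0.1300
After 3 (propagate distance d=35): x=-3.3500 theta=-0.1300
After 4 (thin lens f=34): x=-3.3500 theta=-107/3400 (≈-0.0315)
After 5 (propagate distance d=10): x=-623/170 (≈-3.6647) theta=-107/3400 (≈-0.0315)
After 6 (thin lens f=38): x=-623/170 (≈-3.6647) theta=4197/64600 (≈0.0650)
After 7 (propagate distance d=35): x=-1057/760 (≈-1.3908) theta=4197/64600 (≈0.0650)
After 8 (thin lens f=39): x=-1057/760 (≈-1.3908) theta=31691/314925 (≈0.1006)
After 9 (propagate distance d=45 (to screen)): x=526987/167960 (≈3.1376) theta=31691/314925 (≈0.1006)
|theta_initial|=0.1000 |theta_final|=31691/314925 (≈0.1006) -> increased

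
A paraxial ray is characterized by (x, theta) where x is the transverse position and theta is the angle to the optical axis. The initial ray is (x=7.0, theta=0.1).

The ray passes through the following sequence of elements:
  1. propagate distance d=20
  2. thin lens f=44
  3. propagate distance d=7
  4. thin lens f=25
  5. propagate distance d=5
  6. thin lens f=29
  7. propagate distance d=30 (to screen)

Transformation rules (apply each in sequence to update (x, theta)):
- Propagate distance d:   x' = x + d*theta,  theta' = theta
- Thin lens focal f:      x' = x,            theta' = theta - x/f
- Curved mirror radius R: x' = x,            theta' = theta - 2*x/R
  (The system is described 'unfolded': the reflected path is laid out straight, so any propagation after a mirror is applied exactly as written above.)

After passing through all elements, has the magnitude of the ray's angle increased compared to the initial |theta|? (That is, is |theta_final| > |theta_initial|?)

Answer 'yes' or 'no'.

Initial: x=7.0000 theta=0.1000
After 1 (propagate distance d=20): x=9.0000 theta=0.1000
After 2 (thin lens f=44): x=9.0000 theta=-23/220 (≈-0.1045)
After 3 (propagate distance d=7): x=1819/220 (≈8.2682) theta=-23/220 (≈-0.1045)
After 4 (thin lens f=25): x=1819/220 (≈8.2682) theta=-1197/2750 (≈-0.4353)
After 5 (propagate distance d=5): x=6701/1100 (≈6.0918) theta=-1197/2750 (≈-0.4353)
After 6 (thin lens f=29): x=6701/1100 (≈6.0918) theta=-102931/159500 (≈-0.6453)
After 7 (propagate distance d=30 (to screen)): x=-423257/31900 (≈-13.2682) theta=-102931/159500 (≈-0.6453)
|theta_initial|=0.1000 |theta_final|=102931/159500 (≈0.6453) -> increased

Answer: yes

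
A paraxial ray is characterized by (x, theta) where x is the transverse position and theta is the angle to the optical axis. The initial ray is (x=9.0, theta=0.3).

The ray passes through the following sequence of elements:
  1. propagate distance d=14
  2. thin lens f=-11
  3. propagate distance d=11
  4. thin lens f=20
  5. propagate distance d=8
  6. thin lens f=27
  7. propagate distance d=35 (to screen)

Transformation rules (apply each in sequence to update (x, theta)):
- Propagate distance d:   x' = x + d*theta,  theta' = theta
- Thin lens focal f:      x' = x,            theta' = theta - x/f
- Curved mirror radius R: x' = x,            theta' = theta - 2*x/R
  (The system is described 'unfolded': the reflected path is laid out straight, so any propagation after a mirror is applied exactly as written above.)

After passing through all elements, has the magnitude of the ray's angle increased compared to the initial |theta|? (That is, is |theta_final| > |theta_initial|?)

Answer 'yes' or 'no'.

Initial: x=9.0000 theta=0.3000
After 1 (propagate distance d=14): x=13.2000 theta=0.3000
After 2 (thin lens f=-11): x=13.2000 theta=1.5000
After 3 (propagate distance d=11): x=29.7000 theta=1.5000
After 4 (thin lens f=20): x=29.7000 theta=0.0150
After 5 (propagate distance d=8): x=29.8200 theta=0.0150
After 6 (thin lens f=27): x=29.8200 theta=-1961/1800 (≈-1.0894)
After 7 (propagate distance d=35 (to screen)): x=-14959/1800 (≈-8.3106) theta=-1961/1800 (≈-1.0894)
|theta_initial|=0.3000 |theta_final|=1961/1800 (≈1.0894) -> increased

Answer: yes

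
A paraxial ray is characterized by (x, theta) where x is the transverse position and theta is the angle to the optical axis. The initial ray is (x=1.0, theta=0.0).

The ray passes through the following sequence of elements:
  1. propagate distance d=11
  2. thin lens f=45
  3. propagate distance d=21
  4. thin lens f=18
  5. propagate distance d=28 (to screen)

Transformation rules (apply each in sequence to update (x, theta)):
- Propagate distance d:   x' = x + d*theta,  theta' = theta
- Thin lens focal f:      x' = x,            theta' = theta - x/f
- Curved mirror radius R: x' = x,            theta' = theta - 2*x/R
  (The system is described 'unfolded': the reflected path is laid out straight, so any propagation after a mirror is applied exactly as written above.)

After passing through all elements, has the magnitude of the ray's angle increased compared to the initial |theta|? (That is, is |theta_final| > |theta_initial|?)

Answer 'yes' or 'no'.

Answer: yes

Derivation:
Initial: x=1.0000 theta=0.0000
After 1 (propagate distance d=11): x=1.0000 theta=0.0000
After 2 (thin lens f=45): x=1.0000 theta=-1/45 (≈-0.0222)
After 3 (propagate distance d=21): x=8/15 (≈0.5333) theta=-1/45 (≈-0.0222)
After 4 (thin lens f=18): x=8/15 (≈0.5333) theta=-7/135 (≈-0.0519)
After 5 (propagate distance d=28 (to screen)): x=-124/135 (≈-0.9185) theta=-7/135 (≈-0.0519)
|theta_initial|=0.0000 |theta_final|=7/135 (≈0.0519) -> increased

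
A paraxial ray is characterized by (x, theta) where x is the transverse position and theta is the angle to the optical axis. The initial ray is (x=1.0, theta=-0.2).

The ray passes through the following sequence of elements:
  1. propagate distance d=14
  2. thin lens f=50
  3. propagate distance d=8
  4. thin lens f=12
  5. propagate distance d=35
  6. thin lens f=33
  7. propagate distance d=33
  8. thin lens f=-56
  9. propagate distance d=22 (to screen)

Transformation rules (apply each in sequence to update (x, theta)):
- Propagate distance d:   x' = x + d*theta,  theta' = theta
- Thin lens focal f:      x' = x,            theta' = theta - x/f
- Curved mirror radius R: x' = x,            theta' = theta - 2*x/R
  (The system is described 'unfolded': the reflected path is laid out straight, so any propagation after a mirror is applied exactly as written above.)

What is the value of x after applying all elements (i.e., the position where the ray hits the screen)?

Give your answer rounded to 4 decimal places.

Answer: 6.3295

Derivation:
Initial: x=1.0000 theta=-0.2000
After 1 (propagate distance d=14): x=-1.8000 theta=-0.2000
After 2 (thin lens f=50): x=-1.8000 theta=-0.1640
After 3 (propagate distance d=8): x=-3.1120 theta=-0.1640
After 4 (thin lens f=12): x=-3.1120 theta=143/1500 (≈0.0953)
After 5 (propagate distance d=35): x=337/1500 (≈0.2247) theta=143/1500 (≈0.0953)
After 6 (thin lens f=33): x=337/1500 (≈0.2247) theta=2191/24750 (≈0.0885)
After 7 (propagate distance d=33): x=3.1460 theta=2191/24750 (≈0.0885)
After 8 (thin lens f=-56): x=3.1460 theta=401119/2772000 (≈0.1447)
After 9 (propagate distance d=22 (to screen)): x=159503/25200 (≈6.3295) theta=401119/2772000 (≈0.1447)
Rounded to 4 decimal places: x = 6.3295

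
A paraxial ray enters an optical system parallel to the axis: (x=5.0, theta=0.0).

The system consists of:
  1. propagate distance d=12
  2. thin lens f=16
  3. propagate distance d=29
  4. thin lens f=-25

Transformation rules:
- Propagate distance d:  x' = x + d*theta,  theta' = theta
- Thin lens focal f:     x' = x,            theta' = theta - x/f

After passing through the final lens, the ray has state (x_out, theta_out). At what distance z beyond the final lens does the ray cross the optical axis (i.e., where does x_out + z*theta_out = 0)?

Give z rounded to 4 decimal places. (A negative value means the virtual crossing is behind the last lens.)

Initial: x=5.0000 theta=0.0000
After 1 (propagate distance d=12): x=5.0000 theta=0.0000
After 2 (thin lens f=16): x=5.0000 theta=-0.3125
After 3 (propagate distance d=29): x=-4.0625 theta=-0.3125
After 4 (thin lens f=-25): x=-4.0625 theta=-0.4750
z_focus = -x_out/theta_out = -(-4.0625)/(-0.4750) = -325/38 ≈ -8.5526
Rounded to 4 decimal places: z = -8.5526

Answer: -8.5526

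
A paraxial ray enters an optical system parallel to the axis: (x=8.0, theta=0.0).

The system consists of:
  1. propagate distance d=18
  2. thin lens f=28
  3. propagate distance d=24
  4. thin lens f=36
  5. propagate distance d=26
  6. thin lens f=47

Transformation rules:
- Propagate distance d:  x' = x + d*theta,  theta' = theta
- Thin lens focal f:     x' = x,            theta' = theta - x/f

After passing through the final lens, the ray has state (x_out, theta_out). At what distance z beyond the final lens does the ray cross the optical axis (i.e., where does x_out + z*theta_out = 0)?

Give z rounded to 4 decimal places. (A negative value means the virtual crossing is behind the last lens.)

Initial: x=8.0000 theta=0.0000
After 1 (propagate distance d=18): x=8.0000 theta=0.0000
After 2 (thin lens f=28): x=8.0000 theta=-2/7 (≈-0.2857)
After 3 (propagate distance d=24): x=8/7 (≈1.1429) theta=-2/7 (≈-0.2857)
After 4 (thin lens f=36): x=8/7 (≈1.1429) theta=-20/63 (≈-0.3175)
After 5 (propagate distance d=26): x=-64/9 (≈-7.1111) theta=-20/63 (≈-0.3175)
After 6 (thin lens f=47): x=-64/9 (≈-7.1111) theta=-164/987 (≈-0.1662)
z_focus = -x_out/theta_out = -(-64/9)/(-164/987) = -5264/123 ≈ -42.7967
Rounded to 4 decimal places: z = -42.7967

Answer: -42.7967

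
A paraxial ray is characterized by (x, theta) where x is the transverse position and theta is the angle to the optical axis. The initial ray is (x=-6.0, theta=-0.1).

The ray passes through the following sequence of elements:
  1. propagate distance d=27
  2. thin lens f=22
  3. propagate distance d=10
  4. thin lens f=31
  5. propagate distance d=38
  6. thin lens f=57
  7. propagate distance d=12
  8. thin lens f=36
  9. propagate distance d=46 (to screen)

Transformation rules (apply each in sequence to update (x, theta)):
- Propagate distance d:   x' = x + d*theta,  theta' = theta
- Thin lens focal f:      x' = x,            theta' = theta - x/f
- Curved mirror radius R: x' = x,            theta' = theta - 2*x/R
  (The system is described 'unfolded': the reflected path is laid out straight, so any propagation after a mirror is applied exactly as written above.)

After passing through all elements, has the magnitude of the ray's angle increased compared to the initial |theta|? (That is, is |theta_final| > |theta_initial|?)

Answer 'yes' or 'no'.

Answer: yes

Derivation:
Initial: x=-6.0000 theta=-0.1000
After 1 (propagate distance d=27): x=-8.7000 theta=-0.1000
After 2 (thin lens f=22): x=-8.7000 theta=13/44 (≈0.2955)
After 3 (propagate distance d=10): x=-316/55 (≈-5.7455) theta=13/44 (≈0.2955)
After 4 (thin lens f=31): x=-316/55 (≈-5.7455) theta=3279/6820 (≈0.4808)
After 5 (propagate distance d=38): x=42709/3410 (≈12.5246) theta=3279/6820 (≈0.4808)
After 6 (thin lens f=57): x=42709/3410 (≈12.5246) theta=20297/77748 (≈0.2611)
After 7 (propagate distance d=12): x=1014441/64790 (≈15.6574) theta=20297/77748 (≈0.2611)
After 8 (thin lens f=36): x=1014441/64790 (≈15.6574) theta=-45059/259160 (≈-0.1739)
After 9 (propagate distance d=46 (to screen)): x=198505/25916 (≈7.6596) theta=-45059/259160 (≈-0.1739)
|theta_initial|=0.1000 |theta_final|=45059/259160 (≈0.1739) -> increased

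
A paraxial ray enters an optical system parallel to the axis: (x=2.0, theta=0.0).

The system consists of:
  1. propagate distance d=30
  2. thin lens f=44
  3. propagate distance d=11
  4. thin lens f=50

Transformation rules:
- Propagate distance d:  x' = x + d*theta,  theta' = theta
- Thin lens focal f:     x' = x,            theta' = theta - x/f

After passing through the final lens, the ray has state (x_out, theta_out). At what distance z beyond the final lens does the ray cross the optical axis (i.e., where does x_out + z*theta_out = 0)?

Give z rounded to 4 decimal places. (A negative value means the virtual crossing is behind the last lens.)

Initial: x=2.0000 theta=0.0000
After 1 (propagate distance d=30): x=2.0000 theta=0.0000
After 2 (thin lens f=44): x=2.0000 theta=-1/22 (≈-0.0455)
After 3 (propagate distance d=11): x=1.5000 theta=-1/22 (≈-0.0455)
After 4 (thin lens f=50): x=1.5000 theta=-83/1100 (≈-0.0755)
z_focus = -x_out/theta_out = -(1.5000)/(-83/1100) = 1650/83 ≈ 19.8795
Rounded to 4 decimal places: z = 19.8795

Answer: 19.8795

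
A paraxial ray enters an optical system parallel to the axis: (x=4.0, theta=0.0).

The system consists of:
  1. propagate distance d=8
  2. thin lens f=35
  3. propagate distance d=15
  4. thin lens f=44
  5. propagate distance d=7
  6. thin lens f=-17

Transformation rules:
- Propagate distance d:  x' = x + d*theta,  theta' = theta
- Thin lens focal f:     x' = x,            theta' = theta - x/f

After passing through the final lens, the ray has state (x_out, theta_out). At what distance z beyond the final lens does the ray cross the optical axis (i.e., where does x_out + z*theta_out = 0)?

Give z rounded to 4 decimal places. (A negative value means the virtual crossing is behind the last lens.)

Initial: x=4.0000 theta=0.0000
After 1 (propagate distance d=8): x=4.0000 theta=0.0000
After 2 (thin lens f=35): x=4.0000 theta=-4/35 (≈-0.1143)
After 3 (propagate distance d=15): x=16/7 (≈2.2857) theta=-4/35 (≈-0.1143)
After 4 (thin lens f=44): x=16/7 (≈2.2857) theta=-64/385 (≈-0.1662)
After 5 (propagate distance d=7): x=432/385 (≈1.1221) theta=-64/385 (≈-0.1662)
After 6 (thin lens f=-17): x=432/385 (≈1.1221) theta=-656/6545 (≈-0.1002)
z_focus = -x_out/theta_out = -(432/385)/(-656/6545) = 459/41 ≈ 11.1951
Rounded to 4 decimal places: z = 11.1951

Answer: 11.1951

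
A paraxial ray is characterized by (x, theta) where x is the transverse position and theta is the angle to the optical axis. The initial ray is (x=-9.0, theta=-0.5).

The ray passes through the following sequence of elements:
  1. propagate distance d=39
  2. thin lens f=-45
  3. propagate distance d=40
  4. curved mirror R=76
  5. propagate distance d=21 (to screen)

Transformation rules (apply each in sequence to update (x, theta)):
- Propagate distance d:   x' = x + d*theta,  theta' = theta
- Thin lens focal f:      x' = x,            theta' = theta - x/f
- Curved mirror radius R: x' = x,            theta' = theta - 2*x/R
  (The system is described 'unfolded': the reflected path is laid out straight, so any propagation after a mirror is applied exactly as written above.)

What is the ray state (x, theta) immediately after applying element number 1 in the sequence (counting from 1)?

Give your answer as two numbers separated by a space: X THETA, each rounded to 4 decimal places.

Answer: -28.5000 -0.5000

Derivation:
Initial: x=-9.0000 theta=-0.5000
After 1 (propagate distance d=39): x=-28.5000 theta=-0.5000
Rounded to 4 decimal places: x = -28.5000, theta = -0.5000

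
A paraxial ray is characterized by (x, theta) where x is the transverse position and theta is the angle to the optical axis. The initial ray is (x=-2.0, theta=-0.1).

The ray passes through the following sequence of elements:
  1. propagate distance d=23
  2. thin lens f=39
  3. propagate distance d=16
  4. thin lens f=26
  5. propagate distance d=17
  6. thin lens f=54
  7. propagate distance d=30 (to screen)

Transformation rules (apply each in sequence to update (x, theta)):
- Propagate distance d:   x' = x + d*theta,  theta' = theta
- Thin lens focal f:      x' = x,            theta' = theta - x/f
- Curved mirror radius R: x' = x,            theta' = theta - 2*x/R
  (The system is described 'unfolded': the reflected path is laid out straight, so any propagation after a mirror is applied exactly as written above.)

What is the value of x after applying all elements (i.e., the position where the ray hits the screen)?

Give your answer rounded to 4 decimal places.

Answer: 4.5211

Derivation:
Initial: x=-2.0000 theta=-0.1000
After 1 (propagate distance d=23): x=-4.3000 theta=-0.1000
After 2 (thin lens f=39): x=-4.3000 theta=2/195 (≈0.0103)
After 3 (propagate distance d=16): x=-1613/390 (≈-4.1359) theta=2/195 (≈0.0103)
After 4 (thin lens f=26): x=-1613/390 (≈-4.1359) theta=1717/10140 (≈0.1693)
After 5 (propagate distance d=17): x=-12749/10140 (≈-1.2573) theta=1717/10140 (≈0.1693)
After 6 (thin lens f=54): x=-12749/10140 (≈-1.2573) theta=105467/547560 (≈0.1926)
After 7 (propagate distance d=30 (to screen)): x=15869/3510 (≈4.5211) theta=105467/547560 (≈0.1926)
Rounded to 4 decimal places: x = 4.5211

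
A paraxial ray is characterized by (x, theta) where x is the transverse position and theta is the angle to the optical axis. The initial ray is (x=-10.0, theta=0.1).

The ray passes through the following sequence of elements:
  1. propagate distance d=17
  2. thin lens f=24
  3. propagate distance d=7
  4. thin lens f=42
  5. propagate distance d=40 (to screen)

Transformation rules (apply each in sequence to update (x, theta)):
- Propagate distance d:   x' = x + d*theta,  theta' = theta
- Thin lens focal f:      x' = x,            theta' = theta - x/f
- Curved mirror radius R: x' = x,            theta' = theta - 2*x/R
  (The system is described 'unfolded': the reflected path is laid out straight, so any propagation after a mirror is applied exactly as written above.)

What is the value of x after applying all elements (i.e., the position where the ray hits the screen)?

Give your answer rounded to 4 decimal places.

Answer: 17.5867

Derivation:
Initial: x=-10.0000 theta=0.1000
After 1 (propagate distance d=17): x=-8.3000 theta=0.1000
After 2 (thin lens f=24): x=-8.3000 theta=107/240 (≈0.4458)
After 3 (propagate distance d=7): x=-1243/240 (≈-5.1792) theta=107/240 (≈0.4458)
After 4 (thin lens f=42): x=-1243/240 (≈-5.1792) theta=5737/10080 (≈0.5691)
After 5 (propagate distance d=40 (to screen)): x=88637/5040 (≈17.5867) theta=5737/10080 (≈0.5691)
Rounded to 4 decimal places: x = 17.5867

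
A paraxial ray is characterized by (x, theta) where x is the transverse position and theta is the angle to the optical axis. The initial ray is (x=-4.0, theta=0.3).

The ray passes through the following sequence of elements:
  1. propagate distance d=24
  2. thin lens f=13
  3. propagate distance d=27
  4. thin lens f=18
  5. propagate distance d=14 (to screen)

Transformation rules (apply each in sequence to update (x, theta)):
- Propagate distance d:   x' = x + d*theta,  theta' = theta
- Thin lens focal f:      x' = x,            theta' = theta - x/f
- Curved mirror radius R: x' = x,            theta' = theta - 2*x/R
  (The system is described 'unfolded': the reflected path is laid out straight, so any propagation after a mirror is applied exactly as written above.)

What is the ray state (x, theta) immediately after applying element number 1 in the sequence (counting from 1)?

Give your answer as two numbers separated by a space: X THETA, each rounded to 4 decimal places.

Initial: x=-4.0000 theta=0.3000
After 1 (propagate distance d=24): x=3.2000 theta=0.3000
Rounded to 4 decimal places: x = 3.2000, theta = 0.3000

Answer: 3.2000 0.3000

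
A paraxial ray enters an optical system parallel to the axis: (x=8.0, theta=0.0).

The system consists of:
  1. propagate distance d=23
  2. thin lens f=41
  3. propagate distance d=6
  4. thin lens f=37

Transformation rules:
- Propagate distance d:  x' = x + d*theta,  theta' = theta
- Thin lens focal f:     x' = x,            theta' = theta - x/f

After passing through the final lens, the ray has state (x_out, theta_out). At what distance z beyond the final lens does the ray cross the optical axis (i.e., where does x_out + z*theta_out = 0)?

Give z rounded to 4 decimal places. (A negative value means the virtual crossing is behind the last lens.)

Initial: x=8.0000 theta=0.0000
After 1 (propagate distance d=23): x=8.0000 theta=0.0000
After 2 (thin lens f=41): x=8.0000 theta=-8/41 (≈-0.1951)
After 3 (propagate distance d=6): x=280/41 (≈6.8293) theta=-8/41 (≈-0.1951)
After 4 (thin lens f=37): x=280/41 (≈6.8293) theta=-576/1517 (≈-0.3797)
z_focus = -x_out/theta_out = -(280/41)/(-576/1517) = 1295/72 ≈ 17.9861
Rounded to 4 decimal places: z = 17.9861

Answer: 17.9861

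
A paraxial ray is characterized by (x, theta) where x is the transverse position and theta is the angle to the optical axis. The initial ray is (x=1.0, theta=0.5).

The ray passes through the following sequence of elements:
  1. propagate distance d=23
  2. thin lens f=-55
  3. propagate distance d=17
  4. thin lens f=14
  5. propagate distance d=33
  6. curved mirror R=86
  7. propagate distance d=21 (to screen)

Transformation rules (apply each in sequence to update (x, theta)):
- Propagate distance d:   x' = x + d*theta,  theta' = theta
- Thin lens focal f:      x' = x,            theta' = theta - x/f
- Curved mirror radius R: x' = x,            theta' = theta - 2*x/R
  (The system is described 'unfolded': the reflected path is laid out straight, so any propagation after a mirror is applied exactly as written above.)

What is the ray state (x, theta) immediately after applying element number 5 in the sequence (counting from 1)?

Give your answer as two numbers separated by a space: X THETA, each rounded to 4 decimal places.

Initial: x=1.0000 theta=0.5000
After 1 (propagate distance d=23): x=12.5000 theta=0.5000
After 2 (thin lens f=-55): x=12.5000 theta=8/11 (≈0.7273)
After 3 (propagate distance d=17): x=547/22 (≈24.8636) theta=8/11 (≈0.7273)
After 4 (thin lens f=14): x=547/22 (≈24.8636) theta=-323/308 (≈-1.0487)
After 5 (propagate distance d=33): x=-3001/308 (≈-9.7435) theta=-323/308 (≈-1.0487)
Rounded to 4 decimal places: x = -9.7435, theta = -1.0487

Answer: -9.7435 -1.0487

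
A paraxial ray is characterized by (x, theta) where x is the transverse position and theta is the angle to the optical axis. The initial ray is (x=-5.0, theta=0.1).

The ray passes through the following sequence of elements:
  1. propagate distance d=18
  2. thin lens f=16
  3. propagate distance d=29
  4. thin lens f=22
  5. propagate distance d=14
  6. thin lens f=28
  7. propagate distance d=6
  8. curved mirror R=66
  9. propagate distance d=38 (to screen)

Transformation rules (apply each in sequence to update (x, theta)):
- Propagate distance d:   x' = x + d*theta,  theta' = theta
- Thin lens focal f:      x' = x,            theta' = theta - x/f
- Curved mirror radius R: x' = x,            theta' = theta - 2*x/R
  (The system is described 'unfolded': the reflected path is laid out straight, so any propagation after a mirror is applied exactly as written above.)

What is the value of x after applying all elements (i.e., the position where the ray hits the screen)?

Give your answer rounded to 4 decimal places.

Answer: -7.2978

Derivation:
Initial: x=-5.0000 theta=0.1000
After 1 (propagate distance d=18): x=-3.2000 theta=0.1000
After 2 (thin lens f=16): x=-3.2000 theta=0.3000
After 3 (propagate distance d=29): x=5.5000 theta=0.3000
After 4 (thin lens f=22): x=5.5000 theta=0.0500
After 5 (propagate distance d=14): x=6.2000 theta=0.0500
After 6 (thin lens f=28): x=6.2000 theta=-6/35 (≈-0.1714)
After 7 (propagate distance d=6): x=181/35 (≈5.1714) theta=-6/35 (≈-0.1714)
After 8 (curved mirror R=66): x=181/35 (≈5.1714) theta=-379/1155 (≈-0.3281)
After 9 (propagate distance d=38 (to screen)): x=-8429/1155 (≈-7.2978) theta=-379/1155 (≈-0.3281)
Rounded to 4 decimal places: x = -7.2978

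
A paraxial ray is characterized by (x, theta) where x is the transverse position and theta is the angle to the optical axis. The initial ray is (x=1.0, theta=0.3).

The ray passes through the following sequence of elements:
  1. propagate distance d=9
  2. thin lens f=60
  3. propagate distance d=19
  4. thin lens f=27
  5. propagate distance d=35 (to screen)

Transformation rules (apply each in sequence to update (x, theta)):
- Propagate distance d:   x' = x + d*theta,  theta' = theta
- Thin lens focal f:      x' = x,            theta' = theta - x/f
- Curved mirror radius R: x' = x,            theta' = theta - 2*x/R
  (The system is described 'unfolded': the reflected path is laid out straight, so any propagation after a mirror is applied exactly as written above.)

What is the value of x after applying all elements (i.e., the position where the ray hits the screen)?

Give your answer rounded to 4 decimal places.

Answer: 5.9036

Derivation:
Initial: x=1.0000 theta=0.3000
After 1 (propagate distance d=9): x=3.7000 theta=0.3000
After 2 (thin lens f=60): x=3.7000 theta=143/600 (≈0.2383)
After 3 (propagate distance d=19): x=4937/600 (≈8.2283) theta=143/600 (≈0.2383)
After 4 (thin lens f=27): x=4937/600 (≈8.2283) theta=-269/4050 (≈-0.0664)
After 5 (propagate distance d=35 (to screen)): x=95639/16200 (≈5.9036) theta=-269/4050 (≈-0.0664)
Rounded to 4 decimal places: x = 5.9036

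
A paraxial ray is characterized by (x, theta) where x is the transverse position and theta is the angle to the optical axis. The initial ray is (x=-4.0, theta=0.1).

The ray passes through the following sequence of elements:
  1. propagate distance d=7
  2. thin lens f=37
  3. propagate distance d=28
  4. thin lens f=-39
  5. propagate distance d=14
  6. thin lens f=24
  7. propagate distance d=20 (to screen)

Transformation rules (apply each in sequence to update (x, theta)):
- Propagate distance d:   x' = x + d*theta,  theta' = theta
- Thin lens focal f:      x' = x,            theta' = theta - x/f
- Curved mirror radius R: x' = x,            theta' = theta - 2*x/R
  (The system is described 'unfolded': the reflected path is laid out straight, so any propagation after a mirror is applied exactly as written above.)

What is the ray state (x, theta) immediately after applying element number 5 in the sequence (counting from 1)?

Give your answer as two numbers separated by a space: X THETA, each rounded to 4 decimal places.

Answer: 5.3629 0.2404

Derivation:
Initial: x=-4.0000 theta=0.1000
After 1 (propagate distance d=7): x=-3.3000 theta=0.1000
After 2 (thin lens f=37): x=-3.3000 theta=7/37 (≈0.1892)
After 3 (propagate distance d=28): x=739/370 (≈1.9973) theta=7/37 (≈0.1892)
After 4 (thin lens f=-39): x=739/370 (≈1.9973) theta=3469/14430 (≈0.2404)
After 5 (propagate distance d=14): x=77387/14430 (≈5.3629) theta=3469/14430 (≈0.2404)
Rounded to 4 decimal places: x = 5.3629, theta = 0.2404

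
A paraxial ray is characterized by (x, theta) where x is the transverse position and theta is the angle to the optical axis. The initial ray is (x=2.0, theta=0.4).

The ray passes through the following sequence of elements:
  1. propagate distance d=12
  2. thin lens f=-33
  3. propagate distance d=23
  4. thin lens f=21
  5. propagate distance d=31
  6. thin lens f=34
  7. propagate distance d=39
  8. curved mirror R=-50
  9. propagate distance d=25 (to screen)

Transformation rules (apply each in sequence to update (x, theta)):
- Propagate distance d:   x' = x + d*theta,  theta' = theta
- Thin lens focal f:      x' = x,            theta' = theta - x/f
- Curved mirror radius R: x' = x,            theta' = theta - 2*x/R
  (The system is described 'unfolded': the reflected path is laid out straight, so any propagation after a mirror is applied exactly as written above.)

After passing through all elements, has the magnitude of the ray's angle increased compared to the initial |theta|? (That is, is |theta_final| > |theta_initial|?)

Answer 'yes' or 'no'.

Initial: x=2.0000 theta=0.4000
After 1 (propagate distance d=12): x=6.8000 theta=0.4000
After 2 (thin lens f=-33): x=6.8000 theta=20/33 (≈0.6061)
After 3 (propagate distance d=23): x=3422/165 (≈20.7394) theta=20/33 (≈0.6061)
After 4 (thin lens f=21): x=3422/165 (≈20.7394) theta=-1322/3465 (≈-0.3815)
After 5 (propagate distance d=31): x=6176/693 (≈8.9120) theta=-1322/3465 (≈-0.3815)
After 6 (thin lens f=34): x=6176/693 (≈8.9120) theta=-12638/19635 (≈-0.6436)
After 7 (propagate distance d=39): x=-953686/58905 (≈-16.1902) theta=-12638/19635 (≈-0.6436)
After 8 (curved mirror R=-50): x=-953686/58905 (≈-16.1902) theta=-271648/210375 (≈-1.2913)
After 9 (propagate distance d=25 (to screen)): x=-2855222/58905 (≈-48.4716) theta=-271648/210375 (≈-1.2913)
|theta_initial|=0.4000 |theta_final|=271648/210375 (≈1.2913) -> increased

Answer: yes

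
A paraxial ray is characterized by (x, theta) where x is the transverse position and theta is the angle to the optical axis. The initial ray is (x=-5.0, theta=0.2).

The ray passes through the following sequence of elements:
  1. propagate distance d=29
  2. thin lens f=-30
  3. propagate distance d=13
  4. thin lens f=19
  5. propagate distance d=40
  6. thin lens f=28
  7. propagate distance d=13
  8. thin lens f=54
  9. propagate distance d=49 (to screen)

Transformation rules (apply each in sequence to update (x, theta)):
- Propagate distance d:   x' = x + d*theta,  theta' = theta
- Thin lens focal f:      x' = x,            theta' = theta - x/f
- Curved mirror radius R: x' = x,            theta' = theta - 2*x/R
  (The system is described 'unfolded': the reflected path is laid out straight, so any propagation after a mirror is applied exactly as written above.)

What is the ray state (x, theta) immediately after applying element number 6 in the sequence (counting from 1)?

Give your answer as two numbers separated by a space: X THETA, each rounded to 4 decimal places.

Initial: x=-5.0000 theta=0.2000
After 1 (propagate distance d=29): x=0.8000 theta=0.2000
After 2 (thin lens f=-30): x=0.8000 theta=17/75 (≈0.2267)
After 3 (propagate distance d=13): x=281/75 (≈3.7467) theta=17/75 (≈0.2267)
After 4 (thin lens f=19): x=281/75 (≈3.7467) theta=14/475 (≈0.0295)
After 5 (propagate distance d=40): x=7019/1425 (≈4.9256) theta=14/475 (≈0.0295)
After 6 (thin lens f=28): x=7019/1425 (≈4.9256) theta=-5843/39900 (≈-0.1464)
Rounded to 4 decimal places: x = 4.9256, theta = -0.1464

Answer: 4.9256 -0.1464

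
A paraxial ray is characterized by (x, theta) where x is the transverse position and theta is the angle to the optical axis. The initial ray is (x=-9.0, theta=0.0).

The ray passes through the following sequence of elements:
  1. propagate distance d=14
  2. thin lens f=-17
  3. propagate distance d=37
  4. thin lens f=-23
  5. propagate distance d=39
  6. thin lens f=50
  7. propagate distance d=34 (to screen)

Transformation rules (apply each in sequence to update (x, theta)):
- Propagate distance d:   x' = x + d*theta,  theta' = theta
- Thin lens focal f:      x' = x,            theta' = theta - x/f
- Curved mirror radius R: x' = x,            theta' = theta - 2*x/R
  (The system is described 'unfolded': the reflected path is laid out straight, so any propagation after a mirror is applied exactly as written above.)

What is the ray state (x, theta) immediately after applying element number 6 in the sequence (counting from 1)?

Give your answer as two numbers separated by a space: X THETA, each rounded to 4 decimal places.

Answer: -97.7110 0.1818

Derivation:
Initial: x=-9.0000 theta=0.0000
After 1 (propagate distance d=14): x=-9.0000 theta=0.0000
After 2 (thin lens f=-17): x=-9.0000 theta=-9/17 (≈-0.5294)
After 3 (propagate distance d=37): x=-486/17 (≈-28.5882) theta=-9/17 (≈-0.5294)
After 4 (thin lens f=-23): x=-486/17 (≈-28.5882) theta=-693/391 (≈-1.7724)
After 5 (propagate distance d=39): x=-38205/391 (≈-97.7110) theta=-693/391 (≈-1.7724)
After 6 (thin lens f=50): x=-38205/391 (≈-97.7110) theta=711/3910 (≈0.1818)
Rounded to 4 decimal places: x = -97.7110, theta = 0.1818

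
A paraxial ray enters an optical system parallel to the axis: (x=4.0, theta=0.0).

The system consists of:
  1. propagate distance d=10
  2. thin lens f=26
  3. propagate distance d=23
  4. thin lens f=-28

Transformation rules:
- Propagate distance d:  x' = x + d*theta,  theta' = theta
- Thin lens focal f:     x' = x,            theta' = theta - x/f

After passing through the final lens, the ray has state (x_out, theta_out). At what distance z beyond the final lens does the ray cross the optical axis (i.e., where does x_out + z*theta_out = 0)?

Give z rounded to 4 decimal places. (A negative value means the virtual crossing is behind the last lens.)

Answer: 3.3600

Derivation:
Initial: x=4.0000 theta=0.0000
After 1 (propagate distance d=10): x=4.0000 theta=0.0000
After 2 (thin lens f=26): x=4.0000 theta=-2/13 (≈-0.1538)
After 3 (propagate distance d=23): x=6/13 (≈0.4615) theta=-2/13 (≈-0.1538)
After 4 (thin lens f=-28): x=6/13 (≈0.4615) theta=-25/182 (≈-0.1374)
z_focus = -x_out/theta_out = -(6/13)/(-25/182) = 3.3600
Rounded to 4 decimal places: z = 3.3600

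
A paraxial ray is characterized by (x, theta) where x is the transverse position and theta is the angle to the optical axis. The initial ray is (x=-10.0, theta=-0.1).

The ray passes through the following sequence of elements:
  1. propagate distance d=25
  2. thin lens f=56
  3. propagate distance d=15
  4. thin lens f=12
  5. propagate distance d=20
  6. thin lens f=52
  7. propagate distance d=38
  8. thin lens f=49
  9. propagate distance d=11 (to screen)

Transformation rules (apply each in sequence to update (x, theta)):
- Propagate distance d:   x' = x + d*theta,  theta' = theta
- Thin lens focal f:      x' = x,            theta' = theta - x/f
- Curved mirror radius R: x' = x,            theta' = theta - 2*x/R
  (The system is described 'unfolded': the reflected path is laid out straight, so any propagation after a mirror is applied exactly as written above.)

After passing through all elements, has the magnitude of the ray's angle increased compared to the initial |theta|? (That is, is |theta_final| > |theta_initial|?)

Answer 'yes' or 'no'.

Answer: no

Derivation:
Initial: x=-10.0000 theta=-0.1000
After 1 (propagate distance d=25): x=-12.5000 theta=-0.1000
After 2 (thin lens f=56): x=-12.5000 theta=69/560 (≈0.1232)
After 3 (propagate distance d=15): x=-1193/112 (≈-10.6518) theta=69/560 (≈0.1232)
After 4 (thin lens f=12): x=-1193/112 (≈-10.6518) theta=6793/6720 (≈1.0109)
After 5 (propagate distance d=20): x=1607/168 (≈9.5655) theta=6793/6720 (≈1.0109)
After 6 (thin lens f=52): x=1607/168 (≈9.5655) theta=72239/87360 (≈0.8269)
After 7 (propagate distance d=38): x=596787/14560 (≈40.9881) theta=72239/87360 (≈0.8269)
After 8 (thin lens f=49): x=596787/14560 (≈40.9881) theta=-41011/4280640 (≈-0.0096)
After 9 (propagate distance d=11 (to screen)): x=175004257/4280640 (≈40.8827) theta=-41011/4280640 (≈-0.0096)
|theta_initial|=0.1000 |theta_final|=41011/4280640 (≈0.0096) -> not increased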